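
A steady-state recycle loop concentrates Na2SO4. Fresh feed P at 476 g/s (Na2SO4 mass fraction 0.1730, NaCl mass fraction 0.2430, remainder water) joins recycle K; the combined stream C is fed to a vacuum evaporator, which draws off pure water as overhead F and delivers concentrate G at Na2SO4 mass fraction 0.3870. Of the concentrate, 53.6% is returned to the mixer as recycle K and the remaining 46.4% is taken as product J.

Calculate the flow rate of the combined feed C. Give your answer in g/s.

721.8 g/s

Overall Na2SO4 balance (none leaves overhead): Na2SO4 in fresh feed = Na2SO4 in product, i.e. 476×0.173 = (1−0.536)·G·0.387.
G = 82.348/(0.387×0.464) = 458.59 g/s.
Recycle K = 0.536×458.59 = 245.8 g/s.
Combined feed C = 476 + 245.8 = 721.8 g/s.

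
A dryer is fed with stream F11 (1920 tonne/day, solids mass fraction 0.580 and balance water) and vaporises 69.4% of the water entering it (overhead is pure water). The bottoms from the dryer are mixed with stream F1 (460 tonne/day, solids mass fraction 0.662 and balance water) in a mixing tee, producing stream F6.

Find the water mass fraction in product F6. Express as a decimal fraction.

Vapour removed = 0.694×0.420×1920 = 559.64 tonne/day; concentrate = 1360.4 tonne/day.
water reaching the mixer = 246.76 (from concentrate) + 460×0.338 = 402.24 tonne/day.
Product flow = 1360.4 + 460 = 1820.4 tonne/day; water fraction = 0.221.

0.221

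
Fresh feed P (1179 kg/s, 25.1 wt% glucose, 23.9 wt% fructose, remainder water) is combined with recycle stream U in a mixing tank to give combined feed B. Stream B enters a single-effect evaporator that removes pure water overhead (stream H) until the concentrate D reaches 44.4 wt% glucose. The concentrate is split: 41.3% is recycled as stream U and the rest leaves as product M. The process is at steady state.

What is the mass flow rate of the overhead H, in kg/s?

512.5 kg/s

Overall glucose balance (none leaves overhead): glucose in fresh feed = glucose in product, i.e. 1179×0.251 = (1−0.413)·D·0.444.
D = 295.93/(0.444×0.587) = 1135.4 kg/s.
Recycle U = 0.413×1135.4 = 468.94 kg/s.
Combined feed B = 1179 + 468.94 = 1647.9 kg/s.
Overhead H = B − D = 1647.9 − 1135.4 = 512.49 kg/s.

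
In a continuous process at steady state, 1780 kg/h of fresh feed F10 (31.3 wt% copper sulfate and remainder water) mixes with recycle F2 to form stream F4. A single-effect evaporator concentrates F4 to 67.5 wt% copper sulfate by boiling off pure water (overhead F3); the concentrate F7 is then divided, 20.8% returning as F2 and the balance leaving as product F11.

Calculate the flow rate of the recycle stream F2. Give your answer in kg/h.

Overall copper sulfate balance (none leaves overhead): copper sulfate in fresh feed = copper sulfate in product, i.e. 1780×0.313 = (1−0.208)·F7·0.675.
F7 = 557.14/(0.675×0.792) = 1042.2 kg/h.
Recycle F2 = 0.208×1042.2 = 216.77 kg/h.

216.8 kg/h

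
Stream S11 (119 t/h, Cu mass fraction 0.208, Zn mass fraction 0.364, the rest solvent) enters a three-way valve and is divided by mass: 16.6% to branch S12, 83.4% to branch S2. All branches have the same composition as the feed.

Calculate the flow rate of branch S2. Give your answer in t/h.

99.25 t/h

Branch S2 flow = 0.834×119 = 99.246 t/h.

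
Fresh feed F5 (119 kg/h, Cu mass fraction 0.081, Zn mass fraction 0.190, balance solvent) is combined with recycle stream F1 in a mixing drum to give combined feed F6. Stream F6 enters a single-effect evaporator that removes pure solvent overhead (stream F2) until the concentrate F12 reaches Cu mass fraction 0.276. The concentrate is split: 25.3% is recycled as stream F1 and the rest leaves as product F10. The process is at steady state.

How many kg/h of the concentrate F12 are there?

Overall Cu balance (none leaves overhead): Cu in fresh feed = Cu in product, i.e. 119×0.081 = (1−0.253)·F12·0.276.
F12 = 9.639/(0.276×0.747) = 46.752 kg/h.

46.75 kg/h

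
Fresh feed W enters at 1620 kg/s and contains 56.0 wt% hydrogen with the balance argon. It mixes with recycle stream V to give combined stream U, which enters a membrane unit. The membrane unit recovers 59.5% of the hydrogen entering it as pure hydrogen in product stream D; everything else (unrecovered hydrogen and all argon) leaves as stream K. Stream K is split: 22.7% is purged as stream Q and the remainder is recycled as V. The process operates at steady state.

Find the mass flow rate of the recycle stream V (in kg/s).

2841 kg/s

argon enters only via W and leaves only via the purge: 1620×0.440 = 0.227×(argon in K), and the membrane unit passes all argon, so argon in U = argon in K = 3140.1 kg/s.
hydrogen in U: m_A = 1620×0.560 + (1−0.227)·(1−0.595)·m_A, so m_A = 907.2/0.6869 = 1320.6 kg/s.
K = (1−0.595)×1320.6 + 3140.1 = 3675 kg/s.
Recycle V = (1−0.227)×3675 = 2840.7 kg/s.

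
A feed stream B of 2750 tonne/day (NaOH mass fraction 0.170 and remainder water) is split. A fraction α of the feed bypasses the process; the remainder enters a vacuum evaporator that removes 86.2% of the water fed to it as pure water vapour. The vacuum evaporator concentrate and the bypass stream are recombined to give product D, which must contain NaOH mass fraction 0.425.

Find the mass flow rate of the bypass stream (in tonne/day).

All 2750×0.170 = 467.5 tonne/day of NaOH reaches D, so D = 467.5/0.425 = 1100 tonne/day and vapour = 1650 tonne/day.
The evaporator receives (1−α)·2750 of feed at 0.830 water and removes 0.862 of that water:
0.862×0.830×(1−α)×2750 = 1650
(1−α) = 1650/1967.5 = 0.8386;  α = 0.1614.
Bypass flow = 0.1614×2750 = 443.79 tonne/day.

443.8 tonne/day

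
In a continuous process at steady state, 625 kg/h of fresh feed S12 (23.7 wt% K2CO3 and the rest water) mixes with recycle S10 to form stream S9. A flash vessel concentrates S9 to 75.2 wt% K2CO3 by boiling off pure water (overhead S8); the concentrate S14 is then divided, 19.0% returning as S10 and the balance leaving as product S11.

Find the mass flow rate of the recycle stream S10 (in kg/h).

Overall K2CO3 balance (none leaves overhead): K2CO3 in fresh feed = K2CO3 in product, i.e. 625×0.237 = (1−0.190)·S14·0.752.
S14 = 148.12/(0.752×0.810) = 243.18 kg/h.
Recycle S10 = 0.190×243.18 = 46.204 kg/h.

46.2 kg/h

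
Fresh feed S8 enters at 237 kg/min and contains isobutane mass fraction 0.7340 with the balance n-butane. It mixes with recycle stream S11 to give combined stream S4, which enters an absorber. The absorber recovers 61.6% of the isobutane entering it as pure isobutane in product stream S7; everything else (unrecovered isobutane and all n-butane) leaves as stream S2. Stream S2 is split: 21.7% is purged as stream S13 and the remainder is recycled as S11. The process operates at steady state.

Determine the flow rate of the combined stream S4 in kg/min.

539.3 kg/min

n-butane enters only via S8 and leaves only via the purge: 237×0.266 = 0.217×(n-butane in S2), and the absorber passes all n-butane, so n-butane in S4 = n-butane in S2 = 290.52 kg/min.
isobutane in S4: m_A = 237×0.734 + (1−0.217)·(1−0.616)·m_A, so m_A = 173.96/0.6993 = 248.75 kg/min.
S4 = 248.75 + 290.52 = 539.27 kg/min.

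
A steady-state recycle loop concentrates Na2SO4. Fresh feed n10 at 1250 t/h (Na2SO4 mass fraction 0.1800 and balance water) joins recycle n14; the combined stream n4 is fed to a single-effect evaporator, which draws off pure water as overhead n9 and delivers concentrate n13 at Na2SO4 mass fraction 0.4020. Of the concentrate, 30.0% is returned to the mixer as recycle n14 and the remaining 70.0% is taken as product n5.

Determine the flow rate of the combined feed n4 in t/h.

1490 t/h

Overall Na2SO4 balance (none leaves overhead): Na2SO4 in fresh feed = Na2SO4 in product, i.e. 1250×0.180 = (1−0.300)·n13·0.402.
n13 = 225/(0.402×0.700) = 799.57 t/h.
Recycle n14 = 0.300×799.57 = 239.87 t/h.
Combined feed n4 = 1250 + 239.87 = 1489.9 t/h.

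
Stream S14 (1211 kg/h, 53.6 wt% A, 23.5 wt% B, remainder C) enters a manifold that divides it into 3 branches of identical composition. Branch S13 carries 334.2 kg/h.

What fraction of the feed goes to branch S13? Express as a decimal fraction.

Fraction to S13 = 334.2/1211 = 0.2760.

0.276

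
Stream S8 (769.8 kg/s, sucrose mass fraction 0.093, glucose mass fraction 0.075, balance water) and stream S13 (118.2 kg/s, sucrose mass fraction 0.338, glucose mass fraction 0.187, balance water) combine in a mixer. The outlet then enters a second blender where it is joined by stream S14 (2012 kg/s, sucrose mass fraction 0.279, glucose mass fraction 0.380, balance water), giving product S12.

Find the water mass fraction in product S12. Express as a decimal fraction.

0.477

Overall, product flow = 2900 kg/s.
water in = 769.8×0.832 + 118.2×0.475 + 2012×0.341 = 1382.7 kg/s.
water fraction in S12 = 0.477.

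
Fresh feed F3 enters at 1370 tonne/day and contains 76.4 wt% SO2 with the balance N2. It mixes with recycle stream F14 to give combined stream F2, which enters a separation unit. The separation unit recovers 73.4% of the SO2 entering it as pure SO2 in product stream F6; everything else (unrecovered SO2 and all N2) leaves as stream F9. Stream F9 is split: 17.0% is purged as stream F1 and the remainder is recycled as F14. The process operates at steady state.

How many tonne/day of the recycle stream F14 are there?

1875 tonne/day

N2 enters only via F3 and leaves only via the purge: 1370×0.236 = 0.170×(N2 in F9), and the separation unit passes all N2, so N2 in F2 = N2 in F9 = 1901.9 tonne/day.
SO2 in F2: m_A = 1370×0.764 + (1−0.170)·(1−0.734)·m_A, so m_A = 1046.7/0.7792 = 1343.2 tonne/day.
F9 = (1−0.734)×1343.2 + 1901.9 = 2259.2 tonne/day.
Recycle F14 = (1−0.170)×2259.2 = 1875.1 tonne/day.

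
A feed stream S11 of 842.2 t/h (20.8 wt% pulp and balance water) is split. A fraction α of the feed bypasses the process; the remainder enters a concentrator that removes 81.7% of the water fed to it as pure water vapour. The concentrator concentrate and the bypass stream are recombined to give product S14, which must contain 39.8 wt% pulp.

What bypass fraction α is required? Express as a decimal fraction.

All 842.2×0.208 = 175.18 t/h of pulp reaches S14, so S14 = 175.18/0.398 = 440.14 t/h and vapour = 402.06 t/h.
The evaporator receives (1−α)·842.2 of feed at 0.792 water and removes 0.817 of that water:
0.817×0.792×(1−α)×842.2 = 402.06
(1−α) = 402.06/544.96 = 0.7378;  α = 0.2622.

0.262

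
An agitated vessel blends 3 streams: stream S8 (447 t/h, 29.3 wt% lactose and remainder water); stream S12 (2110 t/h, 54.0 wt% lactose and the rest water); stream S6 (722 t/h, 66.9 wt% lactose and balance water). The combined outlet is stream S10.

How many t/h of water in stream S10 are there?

1526 t/h

water out = water in = 447×0.707 + 2110×0.460 + 722×0.331 = 1525.6 t/h.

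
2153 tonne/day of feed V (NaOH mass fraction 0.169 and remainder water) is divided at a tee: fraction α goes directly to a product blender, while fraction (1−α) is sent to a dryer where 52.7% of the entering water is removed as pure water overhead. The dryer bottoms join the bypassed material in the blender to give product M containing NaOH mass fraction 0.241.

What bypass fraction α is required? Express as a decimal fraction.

All 2153×0.169 = 363.86 tonne/day of NaOH reaches M, so M = 363.86/0.241 = 1509.8 tonne/day and vapour = 643.22 tonne/day.
The evaporator receives (1−α)·2153 of feed at 0.831 water and removes 0.527 of that water:
0.527×0.831×(1−α)×2153 = 643.22
(1−α) = 643.22/942.88 = 0.6822;  α = 0.3178.

0.318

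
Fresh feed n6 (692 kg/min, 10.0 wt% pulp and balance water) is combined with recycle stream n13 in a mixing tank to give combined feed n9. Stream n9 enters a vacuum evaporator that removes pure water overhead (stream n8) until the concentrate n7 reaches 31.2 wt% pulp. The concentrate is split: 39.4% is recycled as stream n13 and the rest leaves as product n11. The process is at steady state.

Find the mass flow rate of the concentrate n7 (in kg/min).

366 kg/min

Overall pulp balance (none leaves overhead): pulp in fresh feed = pulp in product, i.e. 692×0.100 = (1−0.394)·n7·0.312.
n7 = 69.2/(0.312×0.606) = 366 kg/min.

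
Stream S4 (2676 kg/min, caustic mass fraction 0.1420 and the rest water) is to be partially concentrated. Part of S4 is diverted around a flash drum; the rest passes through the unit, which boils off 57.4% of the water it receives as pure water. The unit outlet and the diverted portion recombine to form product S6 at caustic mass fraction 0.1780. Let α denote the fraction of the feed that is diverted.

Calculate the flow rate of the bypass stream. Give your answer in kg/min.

1577 kg/min

All 2676×0.142 = 379.99 kg/min of caustic reaches S6, so S6 = 379.99/0.178 = 2134.8 kg/min and vapour = 541.21 kg/min.
The evaporator receives (1−α)·2676 of feed at 0.858 water and removes 0.574 of that water:
0.574×0.858×(1−α)×2676 = 541.21
(1−α) = 541.21/1317.9 = 0.4107;  α = 0.5893.
Bypass flow = 0.5893×2676 = 1577.1 kg/min.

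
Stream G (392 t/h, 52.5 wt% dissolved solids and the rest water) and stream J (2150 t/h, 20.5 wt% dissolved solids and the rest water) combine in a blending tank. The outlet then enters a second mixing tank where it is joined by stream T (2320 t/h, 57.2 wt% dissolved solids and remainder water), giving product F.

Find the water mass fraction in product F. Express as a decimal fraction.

0.594

Overall, product flow = 4862 t/h.
water in = 392×0.475 + 2150×0.795 + 2320×0.428 = 2888.4 t/h.
water fraction in F = 0.594.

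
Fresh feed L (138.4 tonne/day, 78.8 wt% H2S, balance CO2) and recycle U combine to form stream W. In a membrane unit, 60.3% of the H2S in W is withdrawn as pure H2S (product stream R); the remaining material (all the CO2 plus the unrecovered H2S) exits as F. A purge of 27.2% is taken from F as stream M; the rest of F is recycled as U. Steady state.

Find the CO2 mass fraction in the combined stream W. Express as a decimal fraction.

CO2 enters only via L and leaves only via the purge: 138.4×0.212 = 0.272×(CO2 in F), and the membrane unit passes all CO2, so CO2 in W = CO2 in F = 107.87 tonne/day.
H2S in W: m_A = 138.4×0.788 + (1−0.272)·(1−0.603)·m_A, so m_A = 109.06/0.7110 = 153.39 tonne/day.
W = 153.39 + 107.87 = 261.26 tonne/day.
CO2 fraction in W = 107.87/261.26 = 0.413.

0.413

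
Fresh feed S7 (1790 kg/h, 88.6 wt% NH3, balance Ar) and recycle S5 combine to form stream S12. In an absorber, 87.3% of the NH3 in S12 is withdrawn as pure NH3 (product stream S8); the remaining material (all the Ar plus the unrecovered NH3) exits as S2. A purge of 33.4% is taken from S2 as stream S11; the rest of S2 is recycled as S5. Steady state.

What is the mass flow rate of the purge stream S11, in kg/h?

277.5 kg/h

Ar enters only via S7 and leaves only via the purge: 1790×0.114 = 0.334×(Ar in S2), and the absorber passes all Ar, so Ar in S12 = Ar in S2 = 610.96 kg/h.
NH3 in S12: m_A = 1790×0.886 + (1−0.334)·(1−0.873)·m_A, so m_A = 1585.9/0.9154 = 1732.5 kg/h.
S2 = (1−0.873)×1732.5 + 610.96 = 830.98 kg/h.
Purge S11 = 0.334×830.98 = 277.55 kg/h.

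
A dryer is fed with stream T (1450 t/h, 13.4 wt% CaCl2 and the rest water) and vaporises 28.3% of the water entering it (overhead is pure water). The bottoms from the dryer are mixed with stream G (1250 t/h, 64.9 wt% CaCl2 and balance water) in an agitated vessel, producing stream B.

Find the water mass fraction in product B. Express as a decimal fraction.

Vapour removed = 0.283×0.866×1450 = 355.36 t/h; concentrate = 1094.6 t/h.
water reaching the mixer = 900.34 (from concentrate) + 1250×0.351 = 1339.1 t/h.
Product flow = 1094.6 + 1250 = 2344.6 t/h; water fraction = 0.571.

0.571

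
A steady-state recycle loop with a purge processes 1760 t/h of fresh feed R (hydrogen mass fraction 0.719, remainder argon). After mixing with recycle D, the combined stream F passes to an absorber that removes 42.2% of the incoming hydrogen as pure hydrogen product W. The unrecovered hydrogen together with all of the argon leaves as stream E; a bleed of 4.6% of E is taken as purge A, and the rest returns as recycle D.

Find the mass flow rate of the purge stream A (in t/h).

argon enters only via R and leaves only via the purge: 1760×0.281 = 0.046×(argon in E), and the absorber passes all argon, so argon in F = argon in E = 10751 t/h.
hydrogen in F: m_A = 1760×0.719 + (1−0.046)·(1−0.422)·m_A, so m_A = 1265.4/0.4486 = 2820.9 t/h.
E = (1−0.422)×2820.9 + 10751 = 12382 t/h.
Purge A = 0.046×12382 = 569.56 t/h.

569.6 t/h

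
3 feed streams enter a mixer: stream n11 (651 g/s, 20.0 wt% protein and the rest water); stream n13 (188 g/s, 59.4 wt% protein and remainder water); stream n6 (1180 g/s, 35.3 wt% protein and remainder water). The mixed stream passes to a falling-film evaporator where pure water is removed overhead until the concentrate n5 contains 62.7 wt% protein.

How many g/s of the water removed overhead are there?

968.9 g/s

protein entering = 651×0.200 + 188×0.594 + 1180×0.353 = 658.41 g/s.
All protein reports to n5, so n5 = 658.41/0.627 = 1050.1 g/s.
Total feed = 2019 g/s; overhead = 2019 − 1050.1 = 968.9 g/s.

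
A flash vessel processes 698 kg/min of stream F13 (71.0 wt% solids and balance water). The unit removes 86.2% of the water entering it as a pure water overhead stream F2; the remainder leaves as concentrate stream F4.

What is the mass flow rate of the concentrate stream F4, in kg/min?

water entering = 698×0.290 = 202.42 kg/min; overhead removed = 0.862×202.42 = 174.49 kg/min.
Concentrate = 698 − 174.49 = 523.51 kg/min.

523.5 kg/min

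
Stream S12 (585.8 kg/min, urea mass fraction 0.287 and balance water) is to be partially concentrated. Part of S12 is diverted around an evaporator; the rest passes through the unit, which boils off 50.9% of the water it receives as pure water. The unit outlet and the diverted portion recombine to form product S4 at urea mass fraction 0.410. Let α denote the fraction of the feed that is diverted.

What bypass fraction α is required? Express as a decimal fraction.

0.173

All 585.8×0.287 = 168.12 kg/min of urea reaches S4, so S4 = 168.12/0.410 = 410.06 kg/min and vapour = 175.74 kg/min.
The evaporator receives (1−α)·585.8 of feed at 0.713 water and removes 0.509 of that water:
0.509×0.713×(1−α)×585.8 = 175.74
(1−α) = 175.74/212.6 = 0.8266;  α = 0.1734.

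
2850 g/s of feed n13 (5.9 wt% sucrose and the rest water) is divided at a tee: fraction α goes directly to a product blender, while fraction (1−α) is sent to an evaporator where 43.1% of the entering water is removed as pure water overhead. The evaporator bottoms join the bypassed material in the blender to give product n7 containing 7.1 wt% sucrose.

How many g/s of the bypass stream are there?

All 2850×0.059 = 168.15 g/s of sucrose reaches n7, so n7 = 168.15/0.071 = 2368.3 g/s and vapour = 481.69 g/s.
The evaporator receives (1−α)·2850 of feed at 0.941 water and removes 0.431 of that water:
0.431×0.941×(1−α)×2850 = 481.69
(1−α) = 481.69/1155.9 = 0.4167;  α = 0.5833.
Bypass flow = 0.5833×2850 = 1662.3 g/s.

1662 g/s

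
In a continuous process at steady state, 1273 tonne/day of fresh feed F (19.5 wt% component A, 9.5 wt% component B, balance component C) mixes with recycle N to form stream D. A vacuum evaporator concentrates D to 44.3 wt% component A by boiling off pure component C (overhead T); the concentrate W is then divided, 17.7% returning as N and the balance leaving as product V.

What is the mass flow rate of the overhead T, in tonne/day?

Overall component A balance (none leaves overhead): component A in fresh feed = component A in product, i.e. 1273×0.195 = (1−0.177)·W·0.443.
W = 248.24/(0.443×0.823) = 680.86 tonne/day.
Recycle N = 0.177×680.86 = 120.51 tonne/day.
Combined feed D = 1273 + 120.51 = 1393.5 tonne/day.
Overhead T = D − W = 1393.5 − 680.86 = 712.65 tonne/day.

712.7 tonne/day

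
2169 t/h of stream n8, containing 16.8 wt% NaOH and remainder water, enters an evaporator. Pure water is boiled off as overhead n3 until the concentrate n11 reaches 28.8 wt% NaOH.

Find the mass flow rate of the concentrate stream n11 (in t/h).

1265 t/h

NaOH is conserved: 2169×0.168 = 364.39 t/h all reports to the concentrate.
Concentrate = 364.39/(target fraction) = 1265.2 t/h.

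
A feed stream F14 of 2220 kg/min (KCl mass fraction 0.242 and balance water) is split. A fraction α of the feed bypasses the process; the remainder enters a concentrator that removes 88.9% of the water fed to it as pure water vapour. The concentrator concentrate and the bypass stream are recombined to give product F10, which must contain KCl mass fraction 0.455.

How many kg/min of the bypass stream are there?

All 2220×0.242 = 537.24 kg/min of KCl reaches F10, so F10 = 537.24/0.455 = 1180.7 kg/min and vapour = 1039.3 kg/min.
The evaporator receives (1−α)·2220 of feed at 0.758 water and removes 0.889 of that water:
0.889×0.758×(1−α)×2220 = 1039.3
(1−α) = 1039.3/1496 = 0.6947;  α = 0.3053.
Bypass flow = 0.3053×2220 = 677.77 kg/min.

677.8 kg/min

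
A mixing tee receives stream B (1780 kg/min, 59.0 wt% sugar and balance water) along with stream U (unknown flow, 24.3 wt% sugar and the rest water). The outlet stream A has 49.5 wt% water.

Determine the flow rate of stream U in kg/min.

Let U be the unknown flow. Total out = 1780 + U.
water balance: 729.8 + 0.757·U = 0.495·(1780 + U)
(0.757 − 0.495)·U = 0.495×1780 − 729.8 = 151.3
U = 151.3 / 0.262 = 577.48 kg/min

577.5 kg/min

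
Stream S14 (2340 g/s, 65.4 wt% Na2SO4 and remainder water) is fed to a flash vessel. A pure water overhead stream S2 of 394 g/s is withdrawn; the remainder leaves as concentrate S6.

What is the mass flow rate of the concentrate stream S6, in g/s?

1946 g/s

Concentrate = 2340 − 394 = 1946 g/s.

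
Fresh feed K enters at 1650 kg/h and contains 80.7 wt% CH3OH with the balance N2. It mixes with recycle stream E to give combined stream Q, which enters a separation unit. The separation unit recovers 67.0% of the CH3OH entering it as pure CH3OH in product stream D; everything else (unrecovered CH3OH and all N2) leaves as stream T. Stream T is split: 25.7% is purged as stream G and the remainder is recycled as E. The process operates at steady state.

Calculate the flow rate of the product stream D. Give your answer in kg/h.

1182 kg/h

CH3OH in Q: m_A = 1650×0.807 + (1−0.257)·(1−0.670)·m_A, so m_A = 1331.6/0.7548 = 1764.1 kg/h.
Product D = 0.670×1764.1 = 1181.9 kg/h.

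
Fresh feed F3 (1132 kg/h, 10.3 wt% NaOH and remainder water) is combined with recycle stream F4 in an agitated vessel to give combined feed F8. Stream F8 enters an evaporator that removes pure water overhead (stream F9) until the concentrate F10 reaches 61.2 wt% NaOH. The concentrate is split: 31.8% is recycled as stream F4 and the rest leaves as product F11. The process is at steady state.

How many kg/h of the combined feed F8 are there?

1221 kg/h

Overall NaOH balance (none leaves overhead): NaOH in fresh feed = NaOH in product, i.e. 1132×0.103 = (1−0.318)·F10·0.612.
F10 = 116.6/(0.612×0.682) = 279.35 kg/h.
Recycle F4 = 0.318×279.35 = 88.833 kg/h.
Combined feed F8 = 1132 + 88.833 = 1220.8 kg/h.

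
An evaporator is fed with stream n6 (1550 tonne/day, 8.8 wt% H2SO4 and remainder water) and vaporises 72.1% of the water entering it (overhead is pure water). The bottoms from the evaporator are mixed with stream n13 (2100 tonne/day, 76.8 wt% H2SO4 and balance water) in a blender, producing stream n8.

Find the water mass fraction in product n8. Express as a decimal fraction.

0.3351

Vapour removed = 0.721×0.912×1550 = 1019.2 tonne/day; concentrate = 530.79 tonne/day.
water reaching the mixer = 394.39 (from concentrate) + 2100×0.232 = 881.59 tonne/day.
Product flow = 530.79 + 2100 = 2630.8 tonne/day; water fraction = 0.3351.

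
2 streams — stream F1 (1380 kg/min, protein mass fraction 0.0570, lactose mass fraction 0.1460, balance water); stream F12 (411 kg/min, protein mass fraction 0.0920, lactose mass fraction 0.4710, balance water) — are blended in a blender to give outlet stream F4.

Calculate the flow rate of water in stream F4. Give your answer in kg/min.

1279 kg/min

water out = water in = 1380×0.797 + 411×0.437 = 1279.5 kg/min.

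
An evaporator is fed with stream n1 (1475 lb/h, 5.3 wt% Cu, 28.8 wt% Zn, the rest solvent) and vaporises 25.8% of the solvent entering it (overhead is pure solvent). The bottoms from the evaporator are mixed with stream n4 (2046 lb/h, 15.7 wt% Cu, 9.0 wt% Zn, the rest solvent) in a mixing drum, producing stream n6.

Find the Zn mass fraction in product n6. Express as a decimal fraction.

0.186

Vapour removed = 0.258×0.659×1475 = 250.78 lb/h; concentrate = 1224.2 lb/h.
Zn reaching the mixer = 424.8 (from concentrate) + 2046×0.090 = 608.94 lb/h.
Product flow = 1224.2 + 2046 = 3270.2 lb/h; Zn fraction = 0.186.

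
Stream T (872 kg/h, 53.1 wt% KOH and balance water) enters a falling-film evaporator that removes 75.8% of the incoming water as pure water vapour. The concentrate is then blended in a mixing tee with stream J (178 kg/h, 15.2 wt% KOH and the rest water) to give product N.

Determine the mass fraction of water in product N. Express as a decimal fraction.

0.3377

Vapour removed = 0.758×0.469×872 = 310 kg/h; concentrate = 562 kg/h.
water reaching the mixer = 98.97 (from concentrate) + 178×0.848 = 249.91 kg/h.
Product flow = 562 + 178 = 740 kg/h; water fraction = 0.3377.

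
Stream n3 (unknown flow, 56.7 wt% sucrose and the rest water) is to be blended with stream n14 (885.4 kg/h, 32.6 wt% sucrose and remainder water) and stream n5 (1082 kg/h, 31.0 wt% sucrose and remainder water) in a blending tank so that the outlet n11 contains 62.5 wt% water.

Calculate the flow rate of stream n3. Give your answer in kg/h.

Let n3 be the unknown flow. Total out = 1967.4 + n3.
water balance: 1343.3 + 0.433·n3 = 0.625·(1967.4 + n3)
(0.433 − 0.625)·n3 = 0.625×1967.4 − 1343.3 = -113.71
n3 = -113.71 / -0.192 = 592.26 kg/h

592.3 kg/h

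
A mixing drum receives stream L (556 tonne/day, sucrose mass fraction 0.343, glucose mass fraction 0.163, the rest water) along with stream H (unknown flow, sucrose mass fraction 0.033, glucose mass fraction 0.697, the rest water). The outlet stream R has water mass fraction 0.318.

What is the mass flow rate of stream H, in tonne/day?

2039 tonne/day

Let H be the unknown flow. Total out = 556 + H.
water balance: 274.66 + 0.270·H = 0.318·(556 + H)
(0.270 − 0.318)·H = 0.318×556 − 274.66 = -97.856
H = -97.856 / -0.048 = 2038.7 tonne/day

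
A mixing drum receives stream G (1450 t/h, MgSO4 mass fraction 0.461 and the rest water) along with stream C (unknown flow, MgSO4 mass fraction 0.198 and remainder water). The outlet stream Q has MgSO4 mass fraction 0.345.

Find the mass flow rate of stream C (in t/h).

Let C be the unknown flow. Total out = 1450 + C.
MgSO4 balance: 668.45 + 0.198·C = 0.345·(1450 + C)
(0.198 − 0.345)·C = 0.345×1450 − 668.45 = -168.2
C = -168.2 / -0.147 = 1144.2 t/h

1144 t/h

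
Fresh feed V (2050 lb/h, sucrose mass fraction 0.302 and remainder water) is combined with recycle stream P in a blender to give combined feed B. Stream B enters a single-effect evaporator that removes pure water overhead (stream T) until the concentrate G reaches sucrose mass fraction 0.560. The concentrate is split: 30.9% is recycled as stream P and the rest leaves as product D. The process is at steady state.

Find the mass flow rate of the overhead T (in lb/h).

Overall sucrose balance (none leaves overhead): sucrose in fresh feed = sucrose in product, i.e. 2050×0.302 = (1−0.309)·G·0.560.
G = 619.1/(0.560×0.691) = 1599.9 lb/h.
Recycle P = 0.309×1599.9 = 494.37 lb/h.
Combined feed B = 2050 + 494.37 = 2544.4 lb/h.
Overhead T = B − G = 2544.4 − 1599.9 = 944.46 lb/h.

944.5 lb/h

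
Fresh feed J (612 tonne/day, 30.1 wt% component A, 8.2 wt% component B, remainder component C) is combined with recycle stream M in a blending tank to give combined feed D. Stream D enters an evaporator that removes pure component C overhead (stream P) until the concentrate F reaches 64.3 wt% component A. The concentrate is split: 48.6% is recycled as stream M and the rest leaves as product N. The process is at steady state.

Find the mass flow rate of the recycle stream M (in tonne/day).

270.9 tonne/day

Overall component A balance (none leaves overhead): component A in fresh feed = component A in product, i.e. 612×0.301 = (1−0.486)·F·0.643.
F = 184.21/(0.643×0.514) = 557.37 tonne/day.
Recycle M = 0.486×557.37 = 270.88 tonne/day.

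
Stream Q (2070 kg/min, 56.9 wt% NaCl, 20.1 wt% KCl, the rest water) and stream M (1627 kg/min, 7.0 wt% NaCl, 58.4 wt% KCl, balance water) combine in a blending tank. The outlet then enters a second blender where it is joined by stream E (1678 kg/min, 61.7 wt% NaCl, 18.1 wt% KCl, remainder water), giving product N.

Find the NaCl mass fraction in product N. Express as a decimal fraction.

0.433

Overall, product flow = 5375 kg/min.
NaCl in = 2070×0.569 + 1627×0.070 + 1678×0.617 = 2327 kg/min.
NaCl fraction in N = 0.433.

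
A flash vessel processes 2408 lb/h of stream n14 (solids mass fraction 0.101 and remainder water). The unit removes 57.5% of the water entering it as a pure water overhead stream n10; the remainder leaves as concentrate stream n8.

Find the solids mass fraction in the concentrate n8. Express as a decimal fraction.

solids is not removed: 2408×0.101 = 243.21 lb/h of solids enters n8.
water entering = 2408×0.899 = 2164.8 lb/h; overhead removed = 0.575×2164.8 = 1244.8 lb/h.
Concentrate = 2408 − 1244.8 = 1163.2 lb/h.
Mass fraction = 243.21/1163.2 = 0.209.

0.209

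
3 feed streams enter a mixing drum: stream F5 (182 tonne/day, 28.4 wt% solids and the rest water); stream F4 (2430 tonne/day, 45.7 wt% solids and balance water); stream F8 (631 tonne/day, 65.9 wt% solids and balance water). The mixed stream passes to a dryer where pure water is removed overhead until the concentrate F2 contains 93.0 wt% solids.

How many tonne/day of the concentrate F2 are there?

solids entering = 182×0.284 + 2430×0.457 + 631×0.659 = 1578 tonne/day.
All solids reports to F2, so F2 = 1578/0.930 = 1696.8 tonne/day.

1697 tonne/day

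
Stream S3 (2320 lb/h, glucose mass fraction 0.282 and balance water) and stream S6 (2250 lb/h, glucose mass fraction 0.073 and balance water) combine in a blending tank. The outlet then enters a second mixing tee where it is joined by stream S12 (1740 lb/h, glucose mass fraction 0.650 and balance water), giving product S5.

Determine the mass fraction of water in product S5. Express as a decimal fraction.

0.691

Overall, product flow = 6310 lb/h.
water in = 2320×0.718 + 2250×0.927 + 1740×0.350 = 4360.5 lb/h.
water fraction in S5 = 0.691.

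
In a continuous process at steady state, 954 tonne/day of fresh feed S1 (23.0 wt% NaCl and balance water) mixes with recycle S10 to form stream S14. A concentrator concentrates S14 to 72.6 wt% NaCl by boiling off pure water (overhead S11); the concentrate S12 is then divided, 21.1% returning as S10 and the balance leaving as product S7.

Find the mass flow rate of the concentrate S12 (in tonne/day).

383.1 tonne/day

Overall NaCl balance (none leaves overhead): NaCl in fresh feed = NaCl in product, i.e. 954×0.230 = (1−0.211)·S12·0.726.
S12 = 219.42/(0.726×0.789) = 383.06 tonne/day.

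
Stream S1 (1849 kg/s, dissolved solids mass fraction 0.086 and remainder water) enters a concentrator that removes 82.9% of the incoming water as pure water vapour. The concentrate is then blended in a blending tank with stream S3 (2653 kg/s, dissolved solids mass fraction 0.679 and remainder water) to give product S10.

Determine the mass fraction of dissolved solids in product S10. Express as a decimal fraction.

Vapour removed = 0.829×0.914×1849 = 1401 kg/s; concentrate = 448 kg/s.
dissolved solids reaching the mixer = 159.01 (from concentrate) + 2653×0.679 = 1960.4 kg/s.
Product flow = 448 + 2653 = 3101 kg/s; dissolved solids fraction = 0.632.

0.632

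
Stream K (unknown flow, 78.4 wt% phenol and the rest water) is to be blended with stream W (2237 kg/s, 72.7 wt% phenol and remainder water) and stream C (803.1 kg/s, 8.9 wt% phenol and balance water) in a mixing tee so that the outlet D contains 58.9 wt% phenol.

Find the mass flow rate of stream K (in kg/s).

Let K be the unknown flow. Total out = 3040.1 + K.
phenol balance: 1697.8 + 0.784·K = 0.589·(3040.1 + K)
(0.784 − 0.589)·K = 0.589×3040.1 − 1697.8 = 92.844
K = 92.844 / 0.195 = 476.12 kg/s

476.1 kg/s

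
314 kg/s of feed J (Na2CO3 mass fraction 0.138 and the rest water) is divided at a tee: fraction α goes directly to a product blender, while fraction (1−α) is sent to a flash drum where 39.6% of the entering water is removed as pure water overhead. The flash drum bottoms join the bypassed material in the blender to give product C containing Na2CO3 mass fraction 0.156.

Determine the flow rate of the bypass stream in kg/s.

All 314×0.138 = 43.332 kg/s of Na2CO3 reaches C, so C = 43.332/0.156 = 277.77 kg/s and vapour = 36.231 kg/s.
The evaporator receives (1−α)·314 of feed at 0.862 water and removes 0.396 of that water:
0.396×0.862×(1−α)×314 = 36.231
(1−α) = 36.231/107.18 = 0.3380;  α = 0.6620.
Bypass flow = 0.6620×314 = 207.86 kg/s.

207.9 kg/s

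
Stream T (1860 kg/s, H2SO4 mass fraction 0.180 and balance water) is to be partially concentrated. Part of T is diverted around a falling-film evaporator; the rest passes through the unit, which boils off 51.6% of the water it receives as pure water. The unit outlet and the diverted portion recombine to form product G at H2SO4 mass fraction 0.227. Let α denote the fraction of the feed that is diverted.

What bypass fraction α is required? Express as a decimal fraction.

All 1860×0.180 = 334.8 kg/s of H2SO4 reaches G, so G = 334.8/0.227 = 1474.9 kg/s and vapour = 385.11 kg/s.
The evaporator receives (1−α)·1860 of feed at 0.820 water and removes 0.516 of that water:
0.516×0.820×(1−α)×1860 = 385.11
(1−α) = 385.11/787 = 0.4893;  α = 0.5107.

0.511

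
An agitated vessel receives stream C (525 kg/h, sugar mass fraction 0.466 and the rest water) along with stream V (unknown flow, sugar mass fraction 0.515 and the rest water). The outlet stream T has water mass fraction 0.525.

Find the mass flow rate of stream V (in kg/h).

Let V be the unknown flow. Total out = 525 + V.
water balance: 280.35 + 0.485·V = 0.525·(525 + V)
(0.485 − 0.525)·V = 0.525×525 − 280.35 = -4.725
V = -4.725 / -0.040 = 118.13 kg/h

118.1 kg/h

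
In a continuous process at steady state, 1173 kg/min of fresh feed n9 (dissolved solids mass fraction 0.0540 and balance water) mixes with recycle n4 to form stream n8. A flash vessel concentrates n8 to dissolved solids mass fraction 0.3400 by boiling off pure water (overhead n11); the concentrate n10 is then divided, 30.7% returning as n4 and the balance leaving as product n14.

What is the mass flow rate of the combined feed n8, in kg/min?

Overall dissolved solids balance (none leaves overhead): dissolved solids in fresh feed = dissolved solids in product, i.e. 1173×0.054 = (1−0.307)·n10·0.340.
n10 = 63.342/(0.340×0.693) = 268.83 kg/min.
Recycle n4 = 0.307×268.83 = 82.531 kg/min.
Combined feed n8 = 1173 + 82.531 = 1255.5 kg/min.

1256 kg/min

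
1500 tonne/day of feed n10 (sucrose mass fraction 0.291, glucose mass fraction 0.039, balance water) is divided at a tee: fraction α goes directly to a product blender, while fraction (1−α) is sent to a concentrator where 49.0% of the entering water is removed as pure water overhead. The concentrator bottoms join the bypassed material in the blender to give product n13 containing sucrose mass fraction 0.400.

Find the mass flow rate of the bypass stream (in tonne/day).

254.9 tonne/day

All 1500×0.291 = 436.5 tonne/day of sucrose reaches n13, so n13 = 436.5/0.400 = 1091.2 tonne/day and vapour = 408.75 tonne/day.
The evaporator receives (1−α)·1500 of feed at 0.670 water and removes 0.490 of that water:
0.490×0.670×(1−α)×1500 = 408.75
(1−α) = 408.75/492.45 = 0.8300;  α = 0.1700.
Bypass flow = 0.1700×1500 = 254.95 tonne/day.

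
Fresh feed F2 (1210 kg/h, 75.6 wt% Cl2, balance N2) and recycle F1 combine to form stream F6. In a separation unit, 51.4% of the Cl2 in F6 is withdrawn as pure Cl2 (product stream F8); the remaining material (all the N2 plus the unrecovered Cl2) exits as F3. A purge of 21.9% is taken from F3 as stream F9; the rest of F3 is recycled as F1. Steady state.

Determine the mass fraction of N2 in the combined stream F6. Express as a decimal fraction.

N2 enters only via F2 and leaves only via the purge: 1210×0.244 = 0.219×(N2 in F3), and the separation unit passes all N2, so N2 in F6 = N2 in F3 = 1348.1 kg/h.
Cl2 in F6: m_A = 1210×0.756 + (1−0.219)·(1−0.514)·m_A, so m_A = 914.76/0.6204 = 1474.4 kg/h.
F6 = 1474.4 + 1348.1 = 2822.5 kg/h.
N2 fraction in F6 = 1348.1/2822.5 = 0.478.

0.478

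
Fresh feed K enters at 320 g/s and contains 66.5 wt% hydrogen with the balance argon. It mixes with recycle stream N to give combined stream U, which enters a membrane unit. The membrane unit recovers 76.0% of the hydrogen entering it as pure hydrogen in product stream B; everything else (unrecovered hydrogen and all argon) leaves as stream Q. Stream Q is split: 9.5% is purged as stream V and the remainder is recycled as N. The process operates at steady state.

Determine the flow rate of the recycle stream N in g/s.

argon enters only via K and leaves only via the purge: 320×0.335 = 0.095×(argon in Q), and the membrane unit passes all argon, so argon in U = argon in Q = 1128.4 g/s.
hydrogen in U: m_A = 320×0.665 + (1−0.095)·(1−0.760)·m_A, so m_A = 212.8/0.7828 = 271.84 g/s.
Q = (1−0.760)×271.84 + 1128.4 = 1193.7 g/s.
Recycle N = (1−0.095)×1193.7 = 1080.3 g/s.

1080 g/s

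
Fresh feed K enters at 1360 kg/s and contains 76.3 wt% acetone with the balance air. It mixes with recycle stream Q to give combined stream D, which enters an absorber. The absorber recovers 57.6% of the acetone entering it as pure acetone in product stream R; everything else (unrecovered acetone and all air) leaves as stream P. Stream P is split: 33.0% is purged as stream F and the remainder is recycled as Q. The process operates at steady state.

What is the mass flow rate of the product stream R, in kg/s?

834.9 kg/s

acetone in D: m_A = 1360×0.763 + (1−0.330)·(1−0.576)·m_A, so m_A = 1037.7/0.7159 = 1449.4 kg/s.
Product R = 0.576×1449.4 = 834.87 kg/s.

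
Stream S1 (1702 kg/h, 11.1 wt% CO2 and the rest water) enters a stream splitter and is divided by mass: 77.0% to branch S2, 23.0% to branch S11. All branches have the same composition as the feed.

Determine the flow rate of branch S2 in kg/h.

Branch S2 flow = 0.770×1702 = 1310.5 kg/h.

1311 kg/h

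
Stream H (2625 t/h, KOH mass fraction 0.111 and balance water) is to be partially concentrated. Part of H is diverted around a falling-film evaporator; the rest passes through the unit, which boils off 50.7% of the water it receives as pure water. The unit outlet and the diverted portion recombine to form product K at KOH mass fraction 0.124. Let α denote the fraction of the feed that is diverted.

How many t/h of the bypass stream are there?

2014 t/h

All 2625×0.111 = 291.38 t/h of KOH reaches K, so K = 291.38/0.124 = 2349.8 t/h and vapour = 275.2 t/h.
The evaporator receives (1−α)·2625 of feed at 0.889 water and removes 0.507 of that water:
0.507×0.889×(1−α)×2625 = 275.2
(1−α) = 275.2/1183.1 = 0.2326;  α = 0.7674.
Bypass flow = 0.7674×2625 = 2014.4 t/h.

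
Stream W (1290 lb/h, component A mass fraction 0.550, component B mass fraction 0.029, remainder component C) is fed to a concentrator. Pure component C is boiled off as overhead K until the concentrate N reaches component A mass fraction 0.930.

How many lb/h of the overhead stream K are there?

component A is conserved: 1290×0.550 = 709.5 lb/h all reports to the concentrate.
Concentrate = 709.5/(target fraction) = 762.9 lb/h.
Overhead = 1290 − 762.9 = 527.1 lb/h.

527.1 lb/h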